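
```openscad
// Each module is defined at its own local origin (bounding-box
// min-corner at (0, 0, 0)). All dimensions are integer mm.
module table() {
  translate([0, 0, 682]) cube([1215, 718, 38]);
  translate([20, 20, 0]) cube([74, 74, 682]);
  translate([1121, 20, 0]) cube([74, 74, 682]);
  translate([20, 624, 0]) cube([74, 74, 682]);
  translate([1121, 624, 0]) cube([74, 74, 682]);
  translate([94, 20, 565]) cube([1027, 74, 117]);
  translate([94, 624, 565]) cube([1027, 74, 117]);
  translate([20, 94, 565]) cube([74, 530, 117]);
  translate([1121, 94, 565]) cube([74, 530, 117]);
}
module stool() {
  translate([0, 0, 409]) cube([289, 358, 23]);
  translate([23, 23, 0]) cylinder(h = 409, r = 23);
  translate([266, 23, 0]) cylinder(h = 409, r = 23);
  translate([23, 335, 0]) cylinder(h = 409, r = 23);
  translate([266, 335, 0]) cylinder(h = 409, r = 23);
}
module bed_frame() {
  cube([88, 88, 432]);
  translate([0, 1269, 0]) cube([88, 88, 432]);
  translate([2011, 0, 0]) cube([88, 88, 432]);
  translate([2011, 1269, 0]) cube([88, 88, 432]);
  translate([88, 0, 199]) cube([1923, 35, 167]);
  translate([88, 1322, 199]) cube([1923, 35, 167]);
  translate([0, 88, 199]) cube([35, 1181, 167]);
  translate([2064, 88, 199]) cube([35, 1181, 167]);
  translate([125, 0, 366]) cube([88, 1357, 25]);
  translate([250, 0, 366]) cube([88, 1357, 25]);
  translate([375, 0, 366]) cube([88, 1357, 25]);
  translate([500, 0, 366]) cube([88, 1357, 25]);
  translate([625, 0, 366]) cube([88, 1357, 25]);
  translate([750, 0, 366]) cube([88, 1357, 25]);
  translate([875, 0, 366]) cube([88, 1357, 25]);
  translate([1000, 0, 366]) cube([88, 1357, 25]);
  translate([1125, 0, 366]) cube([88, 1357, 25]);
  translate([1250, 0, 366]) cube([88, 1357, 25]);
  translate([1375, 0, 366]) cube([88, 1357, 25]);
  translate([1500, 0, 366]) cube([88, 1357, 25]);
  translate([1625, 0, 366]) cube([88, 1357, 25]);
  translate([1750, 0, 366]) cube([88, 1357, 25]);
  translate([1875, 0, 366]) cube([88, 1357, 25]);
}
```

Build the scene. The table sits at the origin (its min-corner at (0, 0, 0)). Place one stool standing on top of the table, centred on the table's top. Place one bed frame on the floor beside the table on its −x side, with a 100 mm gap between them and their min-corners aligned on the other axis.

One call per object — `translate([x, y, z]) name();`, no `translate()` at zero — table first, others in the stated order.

table();
translate([463, 180, 720]) stool();
translate([-2199, 0, 0]) bed_frame();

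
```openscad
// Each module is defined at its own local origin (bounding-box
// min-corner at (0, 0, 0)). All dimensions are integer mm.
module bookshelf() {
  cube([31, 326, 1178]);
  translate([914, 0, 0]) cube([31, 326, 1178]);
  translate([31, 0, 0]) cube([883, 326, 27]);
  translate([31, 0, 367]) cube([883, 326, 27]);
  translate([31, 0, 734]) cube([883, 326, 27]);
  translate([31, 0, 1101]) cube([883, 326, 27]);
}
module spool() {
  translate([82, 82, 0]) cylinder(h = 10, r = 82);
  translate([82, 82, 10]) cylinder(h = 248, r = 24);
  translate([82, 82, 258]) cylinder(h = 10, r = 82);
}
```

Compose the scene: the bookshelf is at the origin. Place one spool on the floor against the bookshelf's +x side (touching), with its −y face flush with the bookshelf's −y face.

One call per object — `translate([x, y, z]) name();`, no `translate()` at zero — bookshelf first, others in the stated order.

bookshelf();
translate([945, 0, 0]) spool();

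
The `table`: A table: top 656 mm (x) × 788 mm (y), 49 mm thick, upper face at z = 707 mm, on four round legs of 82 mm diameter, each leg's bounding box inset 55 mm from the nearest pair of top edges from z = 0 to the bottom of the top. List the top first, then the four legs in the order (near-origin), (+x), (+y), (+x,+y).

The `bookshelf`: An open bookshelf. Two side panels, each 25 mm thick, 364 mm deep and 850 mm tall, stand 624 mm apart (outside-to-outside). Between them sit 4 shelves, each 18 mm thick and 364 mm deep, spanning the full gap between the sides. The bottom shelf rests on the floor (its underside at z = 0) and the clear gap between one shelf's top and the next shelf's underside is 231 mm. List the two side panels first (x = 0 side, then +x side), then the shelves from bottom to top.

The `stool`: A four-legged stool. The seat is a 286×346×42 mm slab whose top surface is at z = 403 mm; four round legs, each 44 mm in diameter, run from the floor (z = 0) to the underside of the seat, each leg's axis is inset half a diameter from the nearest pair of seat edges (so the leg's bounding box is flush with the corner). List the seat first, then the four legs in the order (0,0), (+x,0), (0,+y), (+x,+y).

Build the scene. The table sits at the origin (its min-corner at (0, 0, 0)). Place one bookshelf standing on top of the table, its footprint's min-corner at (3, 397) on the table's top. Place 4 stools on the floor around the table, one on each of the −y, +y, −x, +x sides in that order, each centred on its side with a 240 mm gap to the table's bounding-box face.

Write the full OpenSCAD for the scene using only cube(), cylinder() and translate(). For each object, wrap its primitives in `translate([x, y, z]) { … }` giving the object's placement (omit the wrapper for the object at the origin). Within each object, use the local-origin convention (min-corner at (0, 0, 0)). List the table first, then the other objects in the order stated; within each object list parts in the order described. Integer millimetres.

translate([0, 0, 658]) cube([656, 788, 49]);
translate([96, 96, 0]) cylinder(h = 658, r = 41);
translate([560, 96, 0]) cylinder(h = 658, r = 41);
translate([96, 692, 0]) cylinder(h = 658, r = 41);
translate([560, 692, 0]) cylinder(h = 658, r = 41);
translate([3, 397, 707]) {
  cube([25, 364, 850]);
  translate([599, 0, 0]) cube([25, 364, 850]);
  translate([25, 0, 0]) cube([574, 364, 18]);
  translate([25, 0, 249]) cube([574, 364, 18]);
  translate([25, 0, 498]) cube([574, 364, 18]);
  translate([25, 0, 747]) cube([574, 364, 18]);
}
translate([185, -586, 0]) {
  translate([0, 0, 361]) cube([286, 346, 42]);
  translate([22, 22, 0]) cylinder(h = 361, r = 22);
  translate([264, 22, 0]) cylinder(h = 361, r = 22);
  translate([22, 324, 0]) cylinder(h = 361, r = 22);
  translate([264, 324, 0]) cylinder(h = 361, r = 22);
}
translate([185, 1028, 0]) {
  translate([0, 0, 361]) cube([286, 346, 42]);
  translate([22, 22, 0]) cylinder(h = 361, r = 22);
  translate([264, 22, 0]) cylinder(h = 361, r = 22);
  translate([22, 324, 0]) cylinder(h = 361, r = 22);
  translate([264, 324, 0]) cylinder(h = 361, r = 22);
}
translate([-526, 221, 0]) {
  translate([0, 0, 361]) cube([286, 346, 42]);
  translate([22, 22, 0]) cylinder(h = 361, r = 22);
  translate([264, 22, 0]) cylinder(h = 361, r = 22);
  translate([22, 324, 0]) cylinder(h = 361, r = 22);
  translate([264, 324, 0]) cylinder(h = 361, r = 22);
}
translate([896, 221, 0]) {
  translate([0, 0, 361]) cube([286, 346, 42]);
  translate([22, 22, 0]) cylinder(h = 361, r = 22);
  translate([264, 22, 0]) cylinder(h = 361, r = 22);
  translate([22, 324, 0]) cylinder(h = 361, r = 22);
  translate([264, 324, 0]) cylinder(h = 361, r = 22);
}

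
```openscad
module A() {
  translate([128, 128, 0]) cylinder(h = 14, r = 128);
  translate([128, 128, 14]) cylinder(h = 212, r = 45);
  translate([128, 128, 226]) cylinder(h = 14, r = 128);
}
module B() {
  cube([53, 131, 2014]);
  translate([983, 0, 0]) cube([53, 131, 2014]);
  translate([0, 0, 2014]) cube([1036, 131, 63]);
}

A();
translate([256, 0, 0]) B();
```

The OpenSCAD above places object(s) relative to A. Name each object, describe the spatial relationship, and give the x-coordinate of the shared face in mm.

The spool's +x face and the door frame's −x face are both at x = 256 mm.

A is a spool. B is a door frame. The door frame is against the spool's +x side, with their −y faces flush. The x-coordinate of the shared face is 256 mm.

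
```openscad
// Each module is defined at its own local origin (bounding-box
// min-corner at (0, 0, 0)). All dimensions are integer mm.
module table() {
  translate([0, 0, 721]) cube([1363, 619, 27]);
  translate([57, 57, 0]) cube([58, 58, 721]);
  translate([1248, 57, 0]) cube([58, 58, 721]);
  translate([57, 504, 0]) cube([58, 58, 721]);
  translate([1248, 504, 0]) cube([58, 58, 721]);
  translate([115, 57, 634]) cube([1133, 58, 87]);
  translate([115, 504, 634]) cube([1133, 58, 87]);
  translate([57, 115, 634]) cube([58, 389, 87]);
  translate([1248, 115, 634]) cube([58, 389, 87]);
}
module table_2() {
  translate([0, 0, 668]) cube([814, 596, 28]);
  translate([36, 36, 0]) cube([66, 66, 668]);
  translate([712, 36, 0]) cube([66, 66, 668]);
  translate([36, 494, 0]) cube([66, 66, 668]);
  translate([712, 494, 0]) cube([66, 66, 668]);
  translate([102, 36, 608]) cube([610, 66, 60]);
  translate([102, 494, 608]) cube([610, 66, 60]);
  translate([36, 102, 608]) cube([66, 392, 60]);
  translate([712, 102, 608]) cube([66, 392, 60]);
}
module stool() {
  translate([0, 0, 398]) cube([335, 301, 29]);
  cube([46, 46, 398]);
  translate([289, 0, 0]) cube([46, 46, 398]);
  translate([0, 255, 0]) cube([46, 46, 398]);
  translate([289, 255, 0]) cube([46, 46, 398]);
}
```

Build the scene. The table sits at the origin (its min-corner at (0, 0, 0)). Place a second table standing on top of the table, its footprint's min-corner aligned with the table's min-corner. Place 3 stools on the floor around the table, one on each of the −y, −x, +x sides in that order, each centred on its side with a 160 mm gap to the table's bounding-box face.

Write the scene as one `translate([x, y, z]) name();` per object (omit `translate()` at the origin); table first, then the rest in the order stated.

table();
translate([0, 0, 748]) table_2();
translate([514, -461, 0]) stool();
translate([-495, 159, 0]) stool();
translate([1523, 159, 0]) stool();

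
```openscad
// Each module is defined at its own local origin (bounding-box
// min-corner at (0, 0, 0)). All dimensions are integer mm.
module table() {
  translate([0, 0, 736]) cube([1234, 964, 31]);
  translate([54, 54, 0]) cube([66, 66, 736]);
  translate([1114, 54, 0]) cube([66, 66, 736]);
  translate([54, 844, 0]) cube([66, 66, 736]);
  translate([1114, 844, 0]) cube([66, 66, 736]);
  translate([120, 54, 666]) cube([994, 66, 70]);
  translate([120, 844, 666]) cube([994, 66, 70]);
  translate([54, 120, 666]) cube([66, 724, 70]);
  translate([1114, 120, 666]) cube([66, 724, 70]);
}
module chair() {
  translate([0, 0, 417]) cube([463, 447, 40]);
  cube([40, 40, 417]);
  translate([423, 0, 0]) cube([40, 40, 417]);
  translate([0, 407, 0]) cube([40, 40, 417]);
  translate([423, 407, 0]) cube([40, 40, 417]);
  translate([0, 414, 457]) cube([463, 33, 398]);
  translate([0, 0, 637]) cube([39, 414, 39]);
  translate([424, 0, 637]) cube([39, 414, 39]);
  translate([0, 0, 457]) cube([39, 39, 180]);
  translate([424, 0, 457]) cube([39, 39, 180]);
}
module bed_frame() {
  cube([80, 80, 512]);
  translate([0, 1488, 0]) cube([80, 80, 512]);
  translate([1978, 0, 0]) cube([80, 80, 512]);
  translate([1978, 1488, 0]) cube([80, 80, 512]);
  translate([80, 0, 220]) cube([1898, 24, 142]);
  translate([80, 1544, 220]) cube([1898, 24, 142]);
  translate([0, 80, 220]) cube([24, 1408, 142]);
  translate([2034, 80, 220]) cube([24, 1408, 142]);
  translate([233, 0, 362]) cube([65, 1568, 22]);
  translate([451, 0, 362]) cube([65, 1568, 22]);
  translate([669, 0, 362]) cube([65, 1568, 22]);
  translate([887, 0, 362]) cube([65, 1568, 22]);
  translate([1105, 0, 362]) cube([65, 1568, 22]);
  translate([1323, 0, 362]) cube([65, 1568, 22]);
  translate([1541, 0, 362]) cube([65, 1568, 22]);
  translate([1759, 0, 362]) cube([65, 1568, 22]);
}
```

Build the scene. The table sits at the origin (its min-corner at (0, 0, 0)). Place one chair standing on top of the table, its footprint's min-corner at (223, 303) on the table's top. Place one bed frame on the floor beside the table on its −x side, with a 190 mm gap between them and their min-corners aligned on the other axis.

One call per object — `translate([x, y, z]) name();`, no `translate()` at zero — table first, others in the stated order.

table();
translate([223, 303, 767]) chair();
translate([-2248, 0, 0]) bed_frame();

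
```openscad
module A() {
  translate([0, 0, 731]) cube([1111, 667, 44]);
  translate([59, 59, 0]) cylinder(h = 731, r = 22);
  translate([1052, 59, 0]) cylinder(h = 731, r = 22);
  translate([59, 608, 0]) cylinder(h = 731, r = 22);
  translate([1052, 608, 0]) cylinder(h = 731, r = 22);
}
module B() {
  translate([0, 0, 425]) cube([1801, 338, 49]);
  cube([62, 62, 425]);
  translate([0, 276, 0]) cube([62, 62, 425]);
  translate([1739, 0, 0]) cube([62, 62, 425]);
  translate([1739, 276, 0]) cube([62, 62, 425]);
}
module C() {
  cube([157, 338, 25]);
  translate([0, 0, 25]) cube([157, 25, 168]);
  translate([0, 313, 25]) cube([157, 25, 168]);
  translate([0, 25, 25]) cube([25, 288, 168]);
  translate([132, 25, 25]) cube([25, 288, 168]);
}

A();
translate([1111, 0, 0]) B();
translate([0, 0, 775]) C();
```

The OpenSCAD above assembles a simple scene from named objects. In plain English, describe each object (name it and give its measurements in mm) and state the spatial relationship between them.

A is a table with a 1111×667 mm rectangular top, 44 mm thick, top surface at z = 775 mm, supported by four round legs of 44 mm diameter, each leg's bounding box inset 37 mm from the nearest pair of top edges, running from the floor.

B is a bench: a 1801×338 mm seat slab, 49 mm thick, top at z = 474 mm, on four 62×62 mm square legs flush with the seat corners and standing on z = 0.

C is an open storage box with external size 157×338×193 mm and wall thickness 25 mm (the base is also 25 mm thick). The base covers the whole footprint; the four walls stand on the base, with the y-facing walls full-width and the x-facing walls fitting between their inner faces.

The bench is against the table's +x side, with their −y faces flush. The open box is on top of the table.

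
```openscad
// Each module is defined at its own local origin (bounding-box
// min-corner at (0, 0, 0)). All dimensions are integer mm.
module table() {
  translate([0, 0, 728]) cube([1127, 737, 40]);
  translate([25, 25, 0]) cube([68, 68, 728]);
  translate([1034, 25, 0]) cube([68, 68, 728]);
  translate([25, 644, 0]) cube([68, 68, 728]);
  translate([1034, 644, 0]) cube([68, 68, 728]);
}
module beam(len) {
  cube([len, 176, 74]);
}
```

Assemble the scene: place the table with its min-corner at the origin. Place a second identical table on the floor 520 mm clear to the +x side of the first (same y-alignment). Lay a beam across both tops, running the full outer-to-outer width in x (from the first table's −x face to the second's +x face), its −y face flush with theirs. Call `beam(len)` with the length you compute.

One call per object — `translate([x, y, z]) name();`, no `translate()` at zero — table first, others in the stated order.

table();
translate([1647, 0, 0]) table();
translate([0, 0, 768]) beam(2774);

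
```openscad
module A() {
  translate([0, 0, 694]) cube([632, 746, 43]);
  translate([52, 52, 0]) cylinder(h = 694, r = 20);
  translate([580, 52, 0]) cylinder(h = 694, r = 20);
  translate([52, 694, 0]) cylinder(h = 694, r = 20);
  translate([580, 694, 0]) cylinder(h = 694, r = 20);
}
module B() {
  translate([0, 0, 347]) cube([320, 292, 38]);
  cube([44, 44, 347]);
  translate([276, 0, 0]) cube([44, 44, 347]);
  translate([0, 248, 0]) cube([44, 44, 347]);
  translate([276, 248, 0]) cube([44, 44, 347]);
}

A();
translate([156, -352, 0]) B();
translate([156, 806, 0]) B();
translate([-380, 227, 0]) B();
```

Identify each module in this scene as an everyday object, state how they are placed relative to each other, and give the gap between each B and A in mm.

A is a table. B is a stool. Three stools sit around the table at the −y, +y, −x sides. The gap between each stool and the table is 60 mm.

Each stool's nearest face is 60 mm from the table's bounding box.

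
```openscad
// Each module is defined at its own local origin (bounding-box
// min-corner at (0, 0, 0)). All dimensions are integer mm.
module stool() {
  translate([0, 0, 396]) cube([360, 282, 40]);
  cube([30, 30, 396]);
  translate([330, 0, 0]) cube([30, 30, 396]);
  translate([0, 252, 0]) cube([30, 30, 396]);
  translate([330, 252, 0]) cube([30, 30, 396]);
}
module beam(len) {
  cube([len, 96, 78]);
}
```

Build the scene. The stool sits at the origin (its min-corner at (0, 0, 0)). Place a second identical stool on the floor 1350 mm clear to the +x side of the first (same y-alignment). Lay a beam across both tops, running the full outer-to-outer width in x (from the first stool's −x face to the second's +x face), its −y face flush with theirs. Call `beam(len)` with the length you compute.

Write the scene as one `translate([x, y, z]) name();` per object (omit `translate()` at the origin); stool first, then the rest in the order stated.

stool();
translate([1710, 0, 0]) stool();
translate([0, 0, 436]) beam(2070);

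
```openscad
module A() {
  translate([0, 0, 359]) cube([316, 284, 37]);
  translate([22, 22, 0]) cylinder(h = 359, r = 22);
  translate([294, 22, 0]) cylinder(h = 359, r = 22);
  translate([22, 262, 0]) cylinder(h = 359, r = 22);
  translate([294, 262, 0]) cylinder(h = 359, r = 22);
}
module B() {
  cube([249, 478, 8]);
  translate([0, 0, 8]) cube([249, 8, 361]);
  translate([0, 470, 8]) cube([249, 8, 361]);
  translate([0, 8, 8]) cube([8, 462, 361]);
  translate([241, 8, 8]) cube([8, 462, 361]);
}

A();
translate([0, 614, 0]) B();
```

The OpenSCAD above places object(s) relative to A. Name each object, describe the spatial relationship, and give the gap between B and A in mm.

The open box's nearest face is 330 mm from the stool's +y face.

A is a stool. B is an open box. The open box is on the floor beside the stool on its +y side. The gap between the open box and the stool is 330 mm.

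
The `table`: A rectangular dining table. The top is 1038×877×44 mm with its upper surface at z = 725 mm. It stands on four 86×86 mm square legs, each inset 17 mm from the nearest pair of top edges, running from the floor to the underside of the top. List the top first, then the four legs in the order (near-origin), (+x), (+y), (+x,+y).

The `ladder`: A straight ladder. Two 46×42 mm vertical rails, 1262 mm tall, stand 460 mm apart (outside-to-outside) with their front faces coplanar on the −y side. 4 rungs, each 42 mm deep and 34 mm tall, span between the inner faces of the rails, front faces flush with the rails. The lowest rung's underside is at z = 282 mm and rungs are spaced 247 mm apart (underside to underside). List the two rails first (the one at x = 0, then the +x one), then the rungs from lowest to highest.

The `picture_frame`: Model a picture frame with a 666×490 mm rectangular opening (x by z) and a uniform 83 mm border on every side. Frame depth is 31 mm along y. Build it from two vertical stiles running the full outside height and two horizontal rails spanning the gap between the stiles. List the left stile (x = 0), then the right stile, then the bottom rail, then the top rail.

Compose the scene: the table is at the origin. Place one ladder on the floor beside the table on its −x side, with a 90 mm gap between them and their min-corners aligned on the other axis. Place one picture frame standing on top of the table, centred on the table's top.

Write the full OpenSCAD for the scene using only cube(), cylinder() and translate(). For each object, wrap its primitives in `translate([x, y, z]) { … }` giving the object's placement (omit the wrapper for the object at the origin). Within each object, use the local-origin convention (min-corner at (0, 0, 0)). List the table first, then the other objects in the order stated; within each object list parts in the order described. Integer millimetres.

translate([0, 0, 681]) cube([1038, 877, 44]);
translate([17, 17, 0]) cube([86, 86, 681]);
translate([935, 17, 0]) cube([86, 86, 681]);
translate([17, 774, 0]) cube([86, 86, 681]);
translate([935, 774, 0]) cube([86, 86, 681]);
translate([-550, 0, 0]) {
  cube([46, 42, 1262]);
  translate([414, 0, 0]) cube([46, 42, 1262]);
  translate([46, 0, 282]) cube([368, 42, 34]);
  translate([46, 0, 529]) cube([368, 42, 34]);
  translate([46, 0, 776]) cube([368, 42, 34]);
  translate([46, 0, 1023]) cube([368, 42, 34]);
}
translate([103, 423, 725]) {
  cube([83, 31, 656]);
  translate([749, 0, 0]) cube([83, 31, 656]);
  translate([83, 0, 0]) cube([666, 31, 83]);
  translate([83, 0, 573]) cube([666, 31, 83]);
}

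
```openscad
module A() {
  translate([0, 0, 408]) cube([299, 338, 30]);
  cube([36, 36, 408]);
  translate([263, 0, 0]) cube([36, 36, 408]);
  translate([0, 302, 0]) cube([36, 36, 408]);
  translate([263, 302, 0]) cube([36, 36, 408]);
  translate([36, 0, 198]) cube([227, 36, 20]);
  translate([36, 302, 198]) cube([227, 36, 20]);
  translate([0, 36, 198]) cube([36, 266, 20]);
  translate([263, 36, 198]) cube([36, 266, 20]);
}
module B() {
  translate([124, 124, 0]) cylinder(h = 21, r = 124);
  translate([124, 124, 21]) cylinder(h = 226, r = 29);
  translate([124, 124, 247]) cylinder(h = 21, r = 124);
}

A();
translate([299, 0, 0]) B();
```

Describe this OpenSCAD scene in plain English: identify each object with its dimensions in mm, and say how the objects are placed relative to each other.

A is a four-legged stool. The seat is 299×338 mm, 30 mm thick, top at z = 438 mm. It stands on four square legs, each 36×36 mm in cross-section, from z = 0 to the seat underside, each flush with a corner of the seat. Four stretchers, 36 mm wide and 20 mm tall, connect adjacent legs with their undersides at z = 198 mm, each running between the inner faces of the legs it joins and aligned with the legs' outer faces on the other axis.

B is a spool: two coaxial disc flanges of radius 124 mm and thickness 21 mm, joined by a core cylinder of radius 29 mm and height 226 mm. The lower flange rests on z = 0 and the three cylinders share a vertical axis.

The spool is against the stool's +x side, with their −y faces flush.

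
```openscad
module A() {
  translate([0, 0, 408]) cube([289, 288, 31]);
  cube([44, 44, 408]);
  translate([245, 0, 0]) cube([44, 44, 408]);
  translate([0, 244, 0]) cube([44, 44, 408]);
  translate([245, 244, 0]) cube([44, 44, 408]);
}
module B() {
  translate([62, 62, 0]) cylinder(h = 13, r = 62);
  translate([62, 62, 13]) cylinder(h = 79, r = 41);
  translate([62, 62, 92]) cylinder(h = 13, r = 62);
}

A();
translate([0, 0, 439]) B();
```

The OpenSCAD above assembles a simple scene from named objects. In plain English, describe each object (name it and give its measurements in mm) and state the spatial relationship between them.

A is a four-legged stool. The seat is 289×288 mm, 31 mm thick, top at z = 439 mm. It stands on four square legs, each 44×44 mm in cross-section, from z = 0 to the seat underside, each flush with a corner of the seat.

B is a spool: two coaxial disc flanges of radius 62 mm and thickness 13 mm, joined by a core cylinder of radius 41 mm and height 79 mm. The lower flange rests on z = 0 and the three cylinders share a vertical axis.

The spool is on top of the stool.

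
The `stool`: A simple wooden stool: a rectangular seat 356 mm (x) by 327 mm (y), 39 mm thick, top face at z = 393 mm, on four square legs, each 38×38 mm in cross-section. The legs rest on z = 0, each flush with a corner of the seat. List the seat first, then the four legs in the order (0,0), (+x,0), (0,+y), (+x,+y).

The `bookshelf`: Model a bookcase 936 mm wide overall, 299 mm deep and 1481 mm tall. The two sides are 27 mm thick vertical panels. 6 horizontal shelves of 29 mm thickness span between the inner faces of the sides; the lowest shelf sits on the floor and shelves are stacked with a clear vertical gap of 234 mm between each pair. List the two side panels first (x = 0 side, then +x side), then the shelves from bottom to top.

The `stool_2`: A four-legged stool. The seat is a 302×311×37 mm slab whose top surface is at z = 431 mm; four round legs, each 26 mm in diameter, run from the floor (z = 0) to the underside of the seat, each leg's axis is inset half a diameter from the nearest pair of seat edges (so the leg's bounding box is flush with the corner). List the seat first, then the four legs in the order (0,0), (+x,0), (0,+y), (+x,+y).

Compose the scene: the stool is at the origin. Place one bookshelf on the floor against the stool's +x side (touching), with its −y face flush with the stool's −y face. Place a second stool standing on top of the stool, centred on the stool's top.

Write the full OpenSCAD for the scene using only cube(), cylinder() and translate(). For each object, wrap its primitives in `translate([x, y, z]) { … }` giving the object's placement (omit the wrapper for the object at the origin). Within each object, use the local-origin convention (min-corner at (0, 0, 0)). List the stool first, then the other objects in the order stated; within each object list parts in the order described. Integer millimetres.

translate([0, 0, 354]) cube([356, 327, 39]);
cube([38, 38, 354]);
translate([318, 0, 0]) cube([38, 38, 354]);
translate([0, 289, 0]) cube([38, 38, 354]);
translate([318, 289, 0]) cube([38, 38, 354]);
translate([356, 0, 0]) {
  cube([27, 299, 1481]);
  translate([909, 0, 0]) cube([27, 299, 1481]);
  translate([27, 0, 0]) cube([882, 299, 29]);
  translate([27, 0, 263]) cube([882, 299, 29]);
  translate([27, 0, 526]) cube([882, 299, 29]);
  translate([27, 0, 789]) cube([882, 299, 29]);
  translate([27, 0, 1052]) cube([882, 299, 29]);
  translate([27, 0, 1315]) cube([882, 299, 29]);
}
translate([27, 8, 393]) {
  translate([0, 0, 394]) cube([302, 311, 37]);
  translate([13, 13, 0]) cylinder(h = 394, r = 13);
  translate([289, 13, 0]) cylinder(h = 394, r = 13);
  translate([13, 298, 0]) cylinder(h = 394, r = 13);
  translate([289, 298, 0]) cylinder(h = 394, r = 13);
}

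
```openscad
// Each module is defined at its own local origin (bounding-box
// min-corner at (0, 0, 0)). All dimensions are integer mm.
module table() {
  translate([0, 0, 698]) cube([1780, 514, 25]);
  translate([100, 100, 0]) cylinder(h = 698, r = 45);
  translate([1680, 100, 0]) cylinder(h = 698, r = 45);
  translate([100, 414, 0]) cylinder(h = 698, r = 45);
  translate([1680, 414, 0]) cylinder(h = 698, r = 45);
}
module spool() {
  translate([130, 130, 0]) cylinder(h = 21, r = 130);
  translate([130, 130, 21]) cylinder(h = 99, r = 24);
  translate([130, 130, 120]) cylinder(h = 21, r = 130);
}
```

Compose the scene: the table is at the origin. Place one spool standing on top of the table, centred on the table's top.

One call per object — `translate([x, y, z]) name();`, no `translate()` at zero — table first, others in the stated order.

table();
translate([760, 127, 723]) spool();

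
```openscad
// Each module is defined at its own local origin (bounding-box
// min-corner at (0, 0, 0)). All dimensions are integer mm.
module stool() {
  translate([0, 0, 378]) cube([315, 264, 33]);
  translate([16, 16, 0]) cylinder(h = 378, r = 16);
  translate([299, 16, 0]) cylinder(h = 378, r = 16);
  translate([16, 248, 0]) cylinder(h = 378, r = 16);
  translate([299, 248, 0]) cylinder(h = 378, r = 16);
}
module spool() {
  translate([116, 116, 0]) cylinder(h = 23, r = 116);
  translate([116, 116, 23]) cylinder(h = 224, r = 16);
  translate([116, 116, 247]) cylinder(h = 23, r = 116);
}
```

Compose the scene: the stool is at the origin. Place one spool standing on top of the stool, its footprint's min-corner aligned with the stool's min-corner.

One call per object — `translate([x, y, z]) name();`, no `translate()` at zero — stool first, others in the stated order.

stool();
translate([0, 0, 411]) spool();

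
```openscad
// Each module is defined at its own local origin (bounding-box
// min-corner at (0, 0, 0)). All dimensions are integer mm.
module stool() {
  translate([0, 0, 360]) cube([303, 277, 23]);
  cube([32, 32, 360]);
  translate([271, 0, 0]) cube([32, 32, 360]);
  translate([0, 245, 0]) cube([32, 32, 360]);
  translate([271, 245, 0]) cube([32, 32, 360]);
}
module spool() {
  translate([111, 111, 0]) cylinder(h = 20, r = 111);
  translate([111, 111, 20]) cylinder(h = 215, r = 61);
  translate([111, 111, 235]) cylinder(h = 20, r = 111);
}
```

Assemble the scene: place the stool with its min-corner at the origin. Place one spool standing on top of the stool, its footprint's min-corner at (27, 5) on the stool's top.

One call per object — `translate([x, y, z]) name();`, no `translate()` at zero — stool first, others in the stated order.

stool();
translate([27, 5, 383]) spool();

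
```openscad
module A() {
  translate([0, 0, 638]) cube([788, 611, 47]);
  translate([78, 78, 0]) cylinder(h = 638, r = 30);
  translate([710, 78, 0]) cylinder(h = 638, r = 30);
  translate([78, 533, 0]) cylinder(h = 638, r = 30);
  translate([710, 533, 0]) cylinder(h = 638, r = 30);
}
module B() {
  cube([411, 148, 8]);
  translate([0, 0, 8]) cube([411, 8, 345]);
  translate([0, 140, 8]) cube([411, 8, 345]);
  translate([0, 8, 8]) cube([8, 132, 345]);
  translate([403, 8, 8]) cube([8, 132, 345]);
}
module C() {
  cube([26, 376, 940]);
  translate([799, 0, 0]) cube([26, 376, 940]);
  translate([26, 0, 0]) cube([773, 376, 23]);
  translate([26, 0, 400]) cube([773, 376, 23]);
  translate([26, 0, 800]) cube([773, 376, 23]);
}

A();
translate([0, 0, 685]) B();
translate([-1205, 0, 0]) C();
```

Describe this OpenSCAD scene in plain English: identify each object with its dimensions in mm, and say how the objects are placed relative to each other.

A is a rectangular dining table. The top is 788×611×47 mm with its upper surface at z = 685 mm. It stands on four round legs of 60 mm diameter, each leg's bounding box inset 48 mm from the nearest pair of top edges, running from the floor to the underside of the top.

B is an open storage box with external size 411×148×353 mm and wall thickness 8 mm (the base is also 8 mm thick). The base covers the whole footprint; the four walls stand on the base, with the y-facing walls full-width and the x-facing walls fitting between their inner faces.

C is an open bookshelf. Two side panels, each 26 mm thick, 376 mm deep and 940 mm tall, stand 825 mm apart (outside-to-outside). Between them sit 3 shelves, each 23 mm thick and 376 mm deep, spanning the full gap between the sides. The bottom shelf rests on the floor (its underside at z = 0) and the clear gap between one shelf's top and the next shelf's underside is 377 mm.

The open box is on top of the table. The bookshelf is on the floor beside the table on its −x side.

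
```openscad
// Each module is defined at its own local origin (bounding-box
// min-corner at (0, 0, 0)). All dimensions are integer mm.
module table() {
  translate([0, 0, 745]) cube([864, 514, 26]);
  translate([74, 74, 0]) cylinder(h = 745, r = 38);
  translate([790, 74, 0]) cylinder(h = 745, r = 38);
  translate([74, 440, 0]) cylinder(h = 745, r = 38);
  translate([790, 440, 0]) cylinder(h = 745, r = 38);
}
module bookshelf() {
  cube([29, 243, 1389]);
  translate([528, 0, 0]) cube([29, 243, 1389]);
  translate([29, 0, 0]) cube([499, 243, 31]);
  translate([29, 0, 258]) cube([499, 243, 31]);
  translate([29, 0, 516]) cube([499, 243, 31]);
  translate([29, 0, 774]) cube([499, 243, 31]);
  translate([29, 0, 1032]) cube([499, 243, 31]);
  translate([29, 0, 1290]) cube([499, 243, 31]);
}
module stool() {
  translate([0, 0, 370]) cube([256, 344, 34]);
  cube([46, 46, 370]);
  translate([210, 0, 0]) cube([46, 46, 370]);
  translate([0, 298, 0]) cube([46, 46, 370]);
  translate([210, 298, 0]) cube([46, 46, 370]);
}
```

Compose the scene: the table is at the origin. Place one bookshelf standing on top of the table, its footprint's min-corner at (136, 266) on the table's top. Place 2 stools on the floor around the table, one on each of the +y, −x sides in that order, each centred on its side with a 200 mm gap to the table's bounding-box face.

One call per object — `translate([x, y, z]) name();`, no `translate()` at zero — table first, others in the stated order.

table();
translate([136, 266, 771]) bookshelf();
translate([304, 714, 0]) stool();
translate([-456, 85, 0]) stool();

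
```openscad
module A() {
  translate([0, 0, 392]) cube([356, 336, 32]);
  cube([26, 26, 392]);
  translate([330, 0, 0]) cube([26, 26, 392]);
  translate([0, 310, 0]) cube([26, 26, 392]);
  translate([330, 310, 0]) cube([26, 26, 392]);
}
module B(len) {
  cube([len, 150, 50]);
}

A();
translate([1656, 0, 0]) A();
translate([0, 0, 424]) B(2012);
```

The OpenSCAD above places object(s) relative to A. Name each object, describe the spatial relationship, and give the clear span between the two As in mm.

A is a stool. B is a beam. A beam spans the tops of two stools. The clear span between the two stools is 1300 mm.

Second stool starts at x = 1656; first ends at x = 356; clear span = 1656 − 356 = 1300 mm.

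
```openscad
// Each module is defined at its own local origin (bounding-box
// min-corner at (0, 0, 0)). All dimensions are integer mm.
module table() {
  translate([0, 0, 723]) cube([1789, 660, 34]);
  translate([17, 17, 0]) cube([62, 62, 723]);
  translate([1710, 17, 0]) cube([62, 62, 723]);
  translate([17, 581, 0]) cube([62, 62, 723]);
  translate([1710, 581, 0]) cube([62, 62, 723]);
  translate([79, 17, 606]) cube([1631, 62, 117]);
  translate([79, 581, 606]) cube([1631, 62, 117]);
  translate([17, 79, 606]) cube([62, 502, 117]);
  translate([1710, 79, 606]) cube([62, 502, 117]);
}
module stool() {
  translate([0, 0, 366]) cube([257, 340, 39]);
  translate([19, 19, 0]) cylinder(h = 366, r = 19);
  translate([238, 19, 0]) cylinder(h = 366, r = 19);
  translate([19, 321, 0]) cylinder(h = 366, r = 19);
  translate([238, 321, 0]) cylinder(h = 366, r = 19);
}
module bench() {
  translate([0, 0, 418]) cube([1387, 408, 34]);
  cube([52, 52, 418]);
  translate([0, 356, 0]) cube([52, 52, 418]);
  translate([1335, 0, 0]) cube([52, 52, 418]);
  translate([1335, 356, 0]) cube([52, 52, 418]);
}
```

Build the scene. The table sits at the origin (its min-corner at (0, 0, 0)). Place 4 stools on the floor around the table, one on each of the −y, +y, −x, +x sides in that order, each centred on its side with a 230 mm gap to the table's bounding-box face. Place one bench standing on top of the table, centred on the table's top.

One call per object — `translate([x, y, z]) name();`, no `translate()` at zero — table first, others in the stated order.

table();
translate([766, -570, 0]) stool();
translate([766, 890, 0]) stool();
translate([-487, 160, 0]) stool();
translate([2019, 160, 0]) stool();
translate([201, 126, 757]) bench();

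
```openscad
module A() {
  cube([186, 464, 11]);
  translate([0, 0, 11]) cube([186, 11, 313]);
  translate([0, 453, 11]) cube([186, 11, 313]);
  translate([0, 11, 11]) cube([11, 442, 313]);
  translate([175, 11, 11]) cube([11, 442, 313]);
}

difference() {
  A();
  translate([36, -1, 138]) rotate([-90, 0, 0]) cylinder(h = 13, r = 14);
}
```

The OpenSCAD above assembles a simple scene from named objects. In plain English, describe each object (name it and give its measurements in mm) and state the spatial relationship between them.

A is an open-topped rectangular box: outside dimensions 186×464×324 mm, with a uniform wall and base thickness of 11 mm. The base is a full 186×464 slab on the floor; four walls sit on top of the base. The front and back walls (the −y and +y sides) span the full width; the two side walls fit between them.

The open box has a circular hole of radius 14 mm through its front wall, centred at (x = 36, z = 138).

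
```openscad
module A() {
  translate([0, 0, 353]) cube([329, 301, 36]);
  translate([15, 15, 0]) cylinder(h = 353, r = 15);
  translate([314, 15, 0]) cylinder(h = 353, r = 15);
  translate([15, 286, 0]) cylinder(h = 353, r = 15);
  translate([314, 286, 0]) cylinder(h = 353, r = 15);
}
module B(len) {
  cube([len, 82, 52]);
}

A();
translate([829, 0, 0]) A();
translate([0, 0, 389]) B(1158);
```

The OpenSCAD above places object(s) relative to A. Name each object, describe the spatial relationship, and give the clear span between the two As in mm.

A is a stool. B is a beam. A beam spans the tops of two stools. The clear span between the two stools is 500 mm.

Second stool starts at x = 829; first ends at x = 329; clear span = 829 − 329 = 500 mm.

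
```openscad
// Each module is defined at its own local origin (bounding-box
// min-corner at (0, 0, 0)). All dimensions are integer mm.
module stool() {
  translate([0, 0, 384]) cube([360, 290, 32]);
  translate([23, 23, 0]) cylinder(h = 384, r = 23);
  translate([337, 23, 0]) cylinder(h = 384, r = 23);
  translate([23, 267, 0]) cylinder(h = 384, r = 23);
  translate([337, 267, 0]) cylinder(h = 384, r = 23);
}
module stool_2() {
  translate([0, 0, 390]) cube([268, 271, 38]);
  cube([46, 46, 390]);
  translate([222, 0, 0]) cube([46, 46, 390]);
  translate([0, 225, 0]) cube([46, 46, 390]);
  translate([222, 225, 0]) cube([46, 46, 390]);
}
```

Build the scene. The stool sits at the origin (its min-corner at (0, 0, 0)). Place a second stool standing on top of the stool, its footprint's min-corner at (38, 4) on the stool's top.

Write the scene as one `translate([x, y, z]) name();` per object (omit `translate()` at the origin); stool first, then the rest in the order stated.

stool();
translate([38, 4, 416]) stool_2();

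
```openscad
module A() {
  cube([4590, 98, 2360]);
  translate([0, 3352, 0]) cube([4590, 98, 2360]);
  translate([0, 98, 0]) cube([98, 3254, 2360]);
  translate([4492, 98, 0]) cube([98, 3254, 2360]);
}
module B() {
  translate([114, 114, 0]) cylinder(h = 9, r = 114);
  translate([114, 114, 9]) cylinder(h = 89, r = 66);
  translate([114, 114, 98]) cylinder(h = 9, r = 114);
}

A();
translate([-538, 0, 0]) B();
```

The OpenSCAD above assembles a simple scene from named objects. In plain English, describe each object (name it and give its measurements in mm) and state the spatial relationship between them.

A is a box-shaped house frame (walls only): outside footprint 4590×3450 mm, wall height 2360 mm, wall thickness 98 mm. The two y-facing walls run the full x-width; the two x-facing walls fit between the inner faces of the y-facing walls.

B is a spool: two coaxial disc flanges of radius 114 mm and thickness 9 mm, joined by a core cylinder of radius 66 mm and height 89 mm. The lower flange rests on z = 0 and the three cylinders share a vertical axis.

The spool is on the floor beside the house frame on its −x side.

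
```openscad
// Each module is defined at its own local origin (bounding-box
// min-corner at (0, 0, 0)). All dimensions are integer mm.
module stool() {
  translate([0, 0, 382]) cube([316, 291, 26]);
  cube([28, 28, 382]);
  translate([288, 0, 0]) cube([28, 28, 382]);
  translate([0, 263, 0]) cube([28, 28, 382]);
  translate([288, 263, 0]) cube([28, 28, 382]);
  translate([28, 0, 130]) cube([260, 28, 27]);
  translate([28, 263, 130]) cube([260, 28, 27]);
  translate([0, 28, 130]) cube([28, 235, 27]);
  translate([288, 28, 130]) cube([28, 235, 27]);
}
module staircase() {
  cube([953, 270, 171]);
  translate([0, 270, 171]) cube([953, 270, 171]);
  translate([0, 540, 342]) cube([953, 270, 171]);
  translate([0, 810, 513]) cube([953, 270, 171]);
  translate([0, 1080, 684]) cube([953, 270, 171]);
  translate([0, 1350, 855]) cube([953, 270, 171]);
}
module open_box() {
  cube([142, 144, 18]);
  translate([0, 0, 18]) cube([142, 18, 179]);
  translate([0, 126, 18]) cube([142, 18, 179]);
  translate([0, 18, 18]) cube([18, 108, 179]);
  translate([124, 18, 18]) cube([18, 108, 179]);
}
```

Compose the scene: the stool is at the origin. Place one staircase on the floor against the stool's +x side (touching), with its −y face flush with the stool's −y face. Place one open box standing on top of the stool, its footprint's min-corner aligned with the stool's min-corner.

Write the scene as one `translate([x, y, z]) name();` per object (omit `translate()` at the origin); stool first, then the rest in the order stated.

stool();
translate([316, 0, 0]) staircase();
translate([0, 0, 408]) open_box();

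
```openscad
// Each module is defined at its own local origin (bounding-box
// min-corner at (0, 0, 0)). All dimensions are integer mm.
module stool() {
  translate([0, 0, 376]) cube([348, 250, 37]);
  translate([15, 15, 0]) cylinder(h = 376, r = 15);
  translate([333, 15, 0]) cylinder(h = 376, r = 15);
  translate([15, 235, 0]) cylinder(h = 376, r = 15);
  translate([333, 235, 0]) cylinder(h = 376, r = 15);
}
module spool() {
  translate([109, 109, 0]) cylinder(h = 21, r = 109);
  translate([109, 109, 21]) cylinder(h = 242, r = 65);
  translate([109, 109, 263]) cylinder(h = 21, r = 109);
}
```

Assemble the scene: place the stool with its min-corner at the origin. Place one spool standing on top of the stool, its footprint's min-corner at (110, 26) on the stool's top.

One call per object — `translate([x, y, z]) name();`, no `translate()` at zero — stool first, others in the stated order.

stool();
translate([110, 26, 413]) spool();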